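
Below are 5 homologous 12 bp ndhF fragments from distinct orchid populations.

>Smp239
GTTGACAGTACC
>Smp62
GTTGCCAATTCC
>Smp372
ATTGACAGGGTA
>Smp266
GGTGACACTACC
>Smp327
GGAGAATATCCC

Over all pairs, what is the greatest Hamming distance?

10

Pairwise Hamming distances:
  Smp239 vs Smp62: 3
  Smp239 vs Smp372: 5
  Smp239 vs Smp266: 2
  Smp239 vs Smp327: 6
  Smp62 vs Smp372: 7
  Smp62 vs Smp266: 4
  Smp62 vs Smp327: 6
  Smp372 vs Smp266: 7
  Smp372 vs Smp327: 10
  Smp266 vs Smp327: 5
The largest is 10, between Smp372 and Smp327.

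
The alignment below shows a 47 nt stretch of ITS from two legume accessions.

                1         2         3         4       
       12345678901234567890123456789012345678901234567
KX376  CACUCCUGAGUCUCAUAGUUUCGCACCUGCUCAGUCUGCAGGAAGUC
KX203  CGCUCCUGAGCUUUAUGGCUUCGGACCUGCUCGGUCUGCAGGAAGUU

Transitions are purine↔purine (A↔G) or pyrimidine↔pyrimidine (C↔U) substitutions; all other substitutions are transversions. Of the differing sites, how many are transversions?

Differing sites — 2:A/G (Ti); 11:U/C (Ti); 12:C/U (Ti); 14:C/U (Ti); 17:A/G (Ti); 19:U/C (Ti); 24:C/G (Tv); 33:A/G (Ti); 47:C/U (Ti).
Of the 9 differences, 8 transitions and 1 transversion, so the answer is 1.

1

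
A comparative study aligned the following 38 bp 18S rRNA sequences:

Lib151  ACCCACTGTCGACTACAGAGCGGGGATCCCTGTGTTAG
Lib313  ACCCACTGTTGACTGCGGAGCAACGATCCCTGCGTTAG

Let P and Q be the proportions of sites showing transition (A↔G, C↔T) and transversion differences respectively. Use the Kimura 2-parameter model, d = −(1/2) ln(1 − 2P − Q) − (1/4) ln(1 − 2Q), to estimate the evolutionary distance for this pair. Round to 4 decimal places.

The sequences differ at positions 10 (C/T, transition), 15 (A/G, transition), 17 (A/G, transition), 22 (G/A, transition), 23 (G/A, transition), 24 (G/C, transversion), 33 (T/C, transition).
Of the 7 differences, 6 transitions and 1 transversion over 38 sites: P = 6/38 = 0.157895, Q = 1/38 = 0.026316.
d = −0.5·ln(0.657894) − 0.25·ln(0.947368) = −0.5·(-0.418711) − 0.25·(-0.054068) = 0.2229.

0.2229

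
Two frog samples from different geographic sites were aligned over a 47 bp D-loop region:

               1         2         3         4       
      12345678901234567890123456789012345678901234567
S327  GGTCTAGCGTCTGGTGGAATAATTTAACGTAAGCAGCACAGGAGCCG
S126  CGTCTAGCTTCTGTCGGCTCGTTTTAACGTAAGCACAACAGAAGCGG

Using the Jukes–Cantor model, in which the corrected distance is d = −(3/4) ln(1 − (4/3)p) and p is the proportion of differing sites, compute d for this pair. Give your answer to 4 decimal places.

0.3451

Differing sites — 1:G/C; 9:G/T; 14:G/T; 15:T/C; 18:A/C; 19:A/T; 20:T/C; 21:A/G; 22:A/T; 36:G/C; 37:C/A; 42:G/A; 46:C/G.
p = 13/47 = 0.276596.
d = −0.75 · ln(1 − (4/3)·0.276596) = −0.75 · ln(0.631205) = −0.75 · (-0.460125) = 0.3451.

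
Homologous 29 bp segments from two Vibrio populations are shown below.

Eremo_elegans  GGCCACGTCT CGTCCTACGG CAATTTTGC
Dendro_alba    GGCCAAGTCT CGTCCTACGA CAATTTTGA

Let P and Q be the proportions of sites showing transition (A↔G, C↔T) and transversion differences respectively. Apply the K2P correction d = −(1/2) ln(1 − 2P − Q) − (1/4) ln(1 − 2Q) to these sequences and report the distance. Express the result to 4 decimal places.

Differing sites — 6:C/A (Tv); 20:G/A (Ti); 29:C/A (Tv).
Of the 3 differences, 1 transition and 2 transversions over 29 sites: P = 1/29 = 0.034483, Q = 2/29 = 0.068966.
d = −0.5·ln(0.862068) − 0.25·ln(0.862068) = −0.5·(-0.148421) − 0.25·(-0.148421) = 0.1113.

0.1113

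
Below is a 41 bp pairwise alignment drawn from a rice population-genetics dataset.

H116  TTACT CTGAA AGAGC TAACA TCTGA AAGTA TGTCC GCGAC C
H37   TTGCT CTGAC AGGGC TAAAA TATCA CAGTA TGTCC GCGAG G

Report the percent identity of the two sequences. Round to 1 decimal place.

78.0%

The sequences differ at positions 3 (A/G), 10 (A/C), 13 (A/G), 19 (C/A), 22 (C/A), 24 (G/C), 26 (A/C), 40 (C/G), 41 (C/G).
32 of the 41 sites match, so the percent identity is 32/41 × 100 = 78.0%.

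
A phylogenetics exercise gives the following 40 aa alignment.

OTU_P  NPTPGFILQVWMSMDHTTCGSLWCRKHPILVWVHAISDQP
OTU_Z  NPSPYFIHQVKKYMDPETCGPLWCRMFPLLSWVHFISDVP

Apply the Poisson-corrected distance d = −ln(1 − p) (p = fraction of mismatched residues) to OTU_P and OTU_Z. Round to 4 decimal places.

Differing sites — 3:T/S; 5:G/Y; 8:L/H; 11:W/K; 12:M/K; 13:S/Y; 16:H/P; 17:T/E; 21:S/P; 26:K/M; 27:H/F; 29:I/L; 31:V/S; 35:A/F; 39:Q/V.
p = 15/40 = 0.375000.
d = −ln(1 − 0.375000) = −ln(0.625000) = 0.4700.

0.4700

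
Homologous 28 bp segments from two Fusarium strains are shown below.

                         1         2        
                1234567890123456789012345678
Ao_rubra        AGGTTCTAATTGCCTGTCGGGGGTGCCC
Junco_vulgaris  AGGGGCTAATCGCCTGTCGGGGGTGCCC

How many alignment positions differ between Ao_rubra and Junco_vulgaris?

Mismatches occur at site 4 (T/G), site 5 (T/G), site 11 (T/C).
That gives 3 mismatches out of 28 aligned sites, so the Hamming distance is 3.

3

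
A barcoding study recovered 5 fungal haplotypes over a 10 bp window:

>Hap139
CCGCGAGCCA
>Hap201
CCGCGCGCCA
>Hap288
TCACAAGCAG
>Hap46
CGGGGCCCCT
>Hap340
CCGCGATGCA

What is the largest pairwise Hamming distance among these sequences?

9

Pairwise Hamming distances:
  Hap139 vs Hap201: 1
  Hap139 vs Hap288: 5
  Hap139 vs Hap46: 5
  Hap139 vs Hap340: 2
  Hap201 vs Hap288: 6
  Hap201 vs Hap46: 4
  Hap201 vs Hap340: 3
  Hap288 vs Hap46: 9
  Hap288 vs Hap340: 7
  Hap46 vs Hap340: 6
The largest is 9, between Hap288 and Hap46.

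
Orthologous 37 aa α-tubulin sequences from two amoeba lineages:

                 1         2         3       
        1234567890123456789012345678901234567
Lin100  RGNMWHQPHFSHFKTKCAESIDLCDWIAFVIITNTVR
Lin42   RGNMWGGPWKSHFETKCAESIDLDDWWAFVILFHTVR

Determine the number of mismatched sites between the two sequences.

Differing sites — 6:H/G; 7:Q/G; 9:H/W; 10:F/K; 14:K/E; 24:C/D; 27:I/W; 32:I/L; 33:T/F; 34:N/H.
That gives 10 mismatches out of 37 aligned sites, so the Hamming distance is 10.

10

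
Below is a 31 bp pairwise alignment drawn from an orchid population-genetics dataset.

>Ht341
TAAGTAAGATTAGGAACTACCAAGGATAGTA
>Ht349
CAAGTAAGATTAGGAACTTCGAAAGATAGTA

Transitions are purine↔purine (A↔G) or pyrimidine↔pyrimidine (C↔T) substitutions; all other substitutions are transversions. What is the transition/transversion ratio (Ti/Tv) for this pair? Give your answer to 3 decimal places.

Differing sites — 1:T/C (Ti); 19:A/T (Tv); 21:C/G (Tv); 24:G/A (Ti).
Of the 4 differences, 2 transitions and 2 transversions, so Ti/Tv = 2/2 = 1.000.

1.000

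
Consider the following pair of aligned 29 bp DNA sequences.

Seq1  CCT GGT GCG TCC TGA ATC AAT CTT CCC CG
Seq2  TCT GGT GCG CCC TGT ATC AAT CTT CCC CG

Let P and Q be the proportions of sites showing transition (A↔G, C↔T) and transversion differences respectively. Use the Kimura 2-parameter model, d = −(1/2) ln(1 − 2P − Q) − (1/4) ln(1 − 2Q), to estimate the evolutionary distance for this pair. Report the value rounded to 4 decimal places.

0.1125

Mismatches occur at site 1 (C/T, transition), site 10 (T/C, transition), site 15 (A/T, transversion).
Of the 3 differences, 2 transitions and 1 transversion over 29 sites: P = 2/29 = 0.068966, Q = 1/29 = 0.034483.
d = −0.5·ln(0.827585) − 0.25·ln(0.931034) = −0.5·(-0.189243) − 0.25·(-0.071459) = 0.1125.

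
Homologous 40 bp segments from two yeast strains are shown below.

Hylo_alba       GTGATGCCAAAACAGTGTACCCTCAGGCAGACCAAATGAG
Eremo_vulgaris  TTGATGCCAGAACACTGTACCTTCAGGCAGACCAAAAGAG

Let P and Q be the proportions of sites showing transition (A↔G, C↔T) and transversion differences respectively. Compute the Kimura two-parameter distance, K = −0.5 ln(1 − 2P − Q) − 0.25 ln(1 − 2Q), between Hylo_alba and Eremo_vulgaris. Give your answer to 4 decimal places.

The sequences differ at positions 1 (G/T, transversion), 10 (A/G, transition), 15 (G/C, transversion), 22 (C/T, transition), 37 (T/A, transversion).
Of the 5 differences, 2 transitions and 3 transversions over 40 sites: P = 2/40 = 0.050000, Q = 3/40 = 0.075000.
d = −0.5·ln(0.825000) − 0.25·ln(0.850000) = −0.5·(-0.192372) − 0.25·(-0.162519) = 0.1368.

0.1368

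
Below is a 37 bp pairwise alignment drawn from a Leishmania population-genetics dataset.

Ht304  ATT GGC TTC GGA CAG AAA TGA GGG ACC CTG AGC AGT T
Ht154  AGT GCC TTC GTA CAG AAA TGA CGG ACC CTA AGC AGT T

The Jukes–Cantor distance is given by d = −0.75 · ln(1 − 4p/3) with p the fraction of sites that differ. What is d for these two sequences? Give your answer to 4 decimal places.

0.1490

The sequences differ at positions 2 (T/G), 5 (G/C), 11 (G/T), 22 (G/C), 30 (G/A).
p = 5/37 = 0.135135.
d = −0.75 · ln(1 − (4/3)·0.135135) = −0.75 · ln(0.819820) = −0.75 · (-0.198670) = 0.1490.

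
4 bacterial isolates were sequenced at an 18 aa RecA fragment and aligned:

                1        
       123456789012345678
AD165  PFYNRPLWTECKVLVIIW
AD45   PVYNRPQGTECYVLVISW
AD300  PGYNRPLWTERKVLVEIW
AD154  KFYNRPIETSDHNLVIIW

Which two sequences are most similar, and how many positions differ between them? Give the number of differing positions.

3

Pairwise Hamming distances:
  AD165 vs AD45: 5
  AD165 vs AD300: 3
  AD165 vs AD154: 7
  AD45 vs AD300: 7
  AD45 vs AD154: 9
  AD300 vs AD154: 9
The smallest is 3, between AD165 and AD300.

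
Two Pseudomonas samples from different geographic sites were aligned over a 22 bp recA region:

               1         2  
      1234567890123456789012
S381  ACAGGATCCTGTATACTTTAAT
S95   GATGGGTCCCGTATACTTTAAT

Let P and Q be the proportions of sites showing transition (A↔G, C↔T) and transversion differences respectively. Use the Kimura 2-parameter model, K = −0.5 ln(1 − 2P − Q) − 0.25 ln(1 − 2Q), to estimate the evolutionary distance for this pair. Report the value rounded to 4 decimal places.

0.2762

Mismatches occur at site 1 (A/G, transition), site 2 (C/A, transversion), site 3 (A/T, transversion), site 6 (A/G, transition), site 10 (T/C, transition).
Of the 5 differences, 3 transitions and 2 transversions over 22 sites: P = 3/22 = 0.136364, Q = 2/22 = 0.090909.
d = −0.5·ln(0.636363) − 0.25·ln(0.818182) = −0.5·(-0.451986) − 0.25·(-0.200670) = 0.2762.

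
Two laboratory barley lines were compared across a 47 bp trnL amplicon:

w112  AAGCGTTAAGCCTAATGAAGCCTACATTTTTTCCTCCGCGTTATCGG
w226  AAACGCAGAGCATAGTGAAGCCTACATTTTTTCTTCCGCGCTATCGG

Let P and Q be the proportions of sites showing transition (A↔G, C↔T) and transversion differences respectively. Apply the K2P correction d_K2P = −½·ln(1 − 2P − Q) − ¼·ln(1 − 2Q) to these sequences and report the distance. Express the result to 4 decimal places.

0.1991

The sequences differ at positions 3 (G/A, transition), 6 (T/C, transition), 7 (T/A, transversion), 8 (A/G, transition), 12 (C/A, transversion), 15 (A/G, transition), 34 (C/T, transition), 41 (T/C, transition).
Of the 8 differences, 6 transitions and 2 transversions over 47 sites: P = 6/47 = 0.127660, Q = 2/47 = 0.042553.
d = −0.5·ln(0.702127) − 0.25·ln(0.914894) = −0.5·(-0.353641) − 0.25·(-0.088947) = 0.1991.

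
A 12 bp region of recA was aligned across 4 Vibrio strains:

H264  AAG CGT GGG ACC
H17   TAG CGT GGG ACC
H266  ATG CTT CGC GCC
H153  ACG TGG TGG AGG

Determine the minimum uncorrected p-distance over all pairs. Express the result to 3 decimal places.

Pairwise Hamming distances:
  H264 vs H17: 1
  H264 vs H266: 5
  H264 vs H153: 6
  H17 vs H266: 6
  H17 vs H153: 7
  H266 vs H153: 9
The smallest is 1 mismatch, between H264 and H17; p = 1/12 = 0.083.

0.083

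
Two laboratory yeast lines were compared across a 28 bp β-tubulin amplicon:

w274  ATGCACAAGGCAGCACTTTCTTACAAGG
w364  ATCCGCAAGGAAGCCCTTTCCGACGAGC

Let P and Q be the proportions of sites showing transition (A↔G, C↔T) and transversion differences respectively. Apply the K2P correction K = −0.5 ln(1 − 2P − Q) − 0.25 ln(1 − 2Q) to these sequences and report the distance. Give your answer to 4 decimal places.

0.3600

The sequences differ at positions 3 (G/C, transversion), 5 (A/G, transition), 11 (C/A, transversion), 15 (A/C, transversion), 21 (T/C, transition), 22 (T/G, transversion), 25 (A/G, transition), 28 (G/C, transversion).
Of the 8 differences, 3 transitions and 5 transversions over 28 sites: P = 3/28 = 0.107143, Q = 5/28 = 0.178571.
d = −0.5·ln(0.607143) − 0.25·ln(0.642858) = −0.5·(-0.498991) − 0.25·(-0.441831) = 0.3600.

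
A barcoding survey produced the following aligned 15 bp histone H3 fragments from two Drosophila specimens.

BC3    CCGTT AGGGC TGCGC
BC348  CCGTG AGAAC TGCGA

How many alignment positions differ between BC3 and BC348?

4

Mismatches occur at site 5 (T→G), site 8 (G→A), site 9 (G→A), site 15 (C→A).
That gives 4 mismatches out of 15 aligned sites, so the Hamming distance is 4.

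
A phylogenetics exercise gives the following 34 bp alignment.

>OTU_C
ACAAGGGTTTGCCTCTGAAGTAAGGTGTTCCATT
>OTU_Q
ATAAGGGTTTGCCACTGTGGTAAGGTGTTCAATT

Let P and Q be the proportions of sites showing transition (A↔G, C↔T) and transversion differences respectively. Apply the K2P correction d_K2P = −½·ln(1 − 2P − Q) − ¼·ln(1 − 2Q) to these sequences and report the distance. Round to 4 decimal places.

The sequences differ at positions 2 (C/T, transition), 14 (T/A, transversion), 18 (A/T, transversion), 19 (A/G, transition), 31 (C/A, transversion).
Of the 5 differences, 2 transitions and 3 transversions over 34 sites: P = 2/34 = 0.058824, Q = 3/34 = 0.088235.
d = −0.5·ln(0.794117) − 0.25·ln(0.823530) = −0.5·(-0.230524) − 0.25·(-0.194155) = 0.1638.

0.1638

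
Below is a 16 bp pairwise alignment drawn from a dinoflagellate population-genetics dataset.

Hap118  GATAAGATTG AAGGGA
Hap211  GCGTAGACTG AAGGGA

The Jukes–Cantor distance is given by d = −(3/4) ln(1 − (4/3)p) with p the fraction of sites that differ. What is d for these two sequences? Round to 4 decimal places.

0.3041

Mismatches occur at site 2 (A/C), site 3 (T/G), site 4 (A/T), site 8 (T/C).
p = 4/16 = 0.250000.
d = −0.75 · ln(1 − (4/3)·0.250000) = −0.75 · ln(0.666667) = −0.75 · (-0.405465) = 0.3041.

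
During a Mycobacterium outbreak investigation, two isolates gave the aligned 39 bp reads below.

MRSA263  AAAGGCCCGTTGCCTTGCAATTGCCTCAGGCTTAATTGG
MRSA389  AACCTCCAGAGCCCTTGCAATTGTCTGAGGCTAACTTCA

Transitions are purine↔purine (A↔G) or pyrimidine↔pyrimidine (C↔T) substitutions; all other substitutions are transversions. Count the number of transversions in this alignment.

11

Mismatches occur at site 3 (A/C, transversion), site 4 (G/C, transversion), site 5 (G/T, transversion), site 8 (C/A, transversion), site 10 (T/A, transversion), site 11 (T/G, transversion), site 12 (G/C, transversion), site 24 (C/T, transition), site 27 (C/G, transversion), site 33 (T/A, transversion), site 35 (A/C, transversion), site 38 (G/C, transversion), site 39 (G/A, transition).
Of the 13 differences, 2 transitions and 11 transversions, so the answer is 11.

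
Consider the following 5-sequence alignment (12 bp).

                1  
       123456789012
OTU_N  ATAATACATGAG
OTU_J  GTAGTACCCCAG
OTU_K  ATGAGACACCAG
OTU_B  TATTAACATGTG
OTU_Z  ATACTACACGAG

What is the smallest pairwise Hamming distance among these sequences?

2

Pairwise Hamming distances:
  OTU_N vs OTU_J: 5
  OTU_N vs OTU_K: 4
  OTU_N vs OTU_B: 6
  OTU_N vs OTU_Z: 2
  OTU_J vs OTU_K: 5
  OTU_J vs OTU_B: 9
  OTU_J vs OTU_Z: 4
  OTU_K vs OTU_B: 8
  OTU_K vs OTU_Z: 4
  OTU_B vs OTU_Z: 7
The smallest is 2, between OTU_N and OTU_Z.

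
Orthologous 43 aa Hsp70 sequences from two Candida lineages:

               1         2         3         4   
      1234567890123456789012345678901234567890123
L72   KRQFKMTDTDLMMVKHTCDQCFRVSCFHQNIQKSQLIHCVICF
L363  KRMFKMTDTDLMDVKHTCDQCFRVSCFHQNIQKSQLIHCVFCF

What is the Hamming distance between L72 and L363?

3

Differing sites — 3:Q/M; 13:M/D; 41:I/F.
That gives 3 mismatches out of 43 aligned sites, so the Hamming distance is 3.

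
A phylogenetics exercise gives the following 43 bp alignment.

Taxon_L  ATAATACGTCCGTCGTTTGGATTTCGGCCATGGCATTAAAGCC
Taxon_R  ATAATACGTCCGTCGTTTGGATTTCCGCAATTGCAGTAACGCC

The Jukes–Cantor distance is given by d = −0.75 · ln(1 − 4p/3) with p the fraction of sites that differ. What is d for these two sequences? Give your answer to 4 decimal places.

Mismatches occur at site 26 (G/C), site 29 (C/A), site 32 (G/T), site 36 (T/G), site 40 (A/C).
p = 5/43 = 0.116279.
d = −0.75 · ln(1 − (4/3)·0.116279) = −0.75 · ln(0.844961) = −0.75 · (-0.168465) = 0.1263.

0.1263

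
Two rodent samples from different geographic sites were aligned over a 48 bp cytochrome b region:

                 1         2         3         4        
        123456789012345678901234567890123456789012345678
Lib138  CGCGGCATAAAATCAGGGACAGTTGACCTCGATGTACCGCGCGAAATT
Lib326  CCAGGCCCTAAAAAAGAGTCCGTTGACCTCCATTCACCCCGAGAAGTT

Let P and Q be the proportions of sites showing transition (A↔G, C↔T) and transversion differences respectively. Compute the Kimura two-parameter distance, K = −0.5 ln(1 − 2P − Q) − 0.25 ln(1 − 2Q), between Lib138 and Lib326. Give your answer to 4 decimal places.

0.4428

Differing sites — 2:G/C (Tv); 3:C/A (Tv); 7:A/C (Tv); 8:T/C (Ti); 9:A/T (Tv); 13:T/A (Tv); 14:C/A (Tv); 17:G/A (Ti); 19:A/T (Tv); 21:A/C (Tv); 31:G/C (Tv); 34:G/T (Tv); 35:T/C (Ti); 39:G/C (Tv); 42:C/A (Tv); 46:A/G (Ti).
Of the 16 differences, 4 transitions and 12 transversions over 48 sites: P = 4/48 = 0.083333, Q = 12/48 = 0.250000.
d = −0.5·ln(0.583334) − 0.25·ln(0.500000) = −0.5·(-0.538995) − 0.25·(-0.693147) = 0.4428.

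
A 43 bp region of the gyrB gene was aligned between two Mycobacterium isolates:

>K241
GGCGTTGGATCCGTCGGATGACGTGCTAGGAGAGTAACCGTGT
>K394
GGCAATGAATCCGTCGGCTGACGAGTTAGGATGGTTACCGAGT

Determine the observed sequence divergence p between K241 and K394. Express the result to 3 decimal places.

Mismatches occur at site 4 (G→A), site 5 (T→A), site 8 (G→A), site 18 (A→C), site 24 (T→A), site 26 (C→T), site 32 (G→T), site 33 (A→G), site 36 (A→T), site 41 (T→A).
There are 10 differences over 43 sites, so p = 10/43 = 0.233.

0.233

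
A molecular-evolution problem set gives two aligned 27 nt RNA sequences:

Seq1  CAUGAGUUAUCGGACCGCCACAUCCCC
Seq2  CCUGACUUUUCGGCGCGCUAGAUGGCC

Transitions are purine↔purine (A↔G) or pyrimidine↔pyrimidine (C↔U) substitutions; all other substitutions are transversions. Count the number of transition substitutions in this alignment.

Differing sites — 2:A/C (Tv); 6:G/C (Tv); 9:A/U (Tv); 14:A/C (Tv); 15:C/G (Tv); 19:C/U (Ti); 21:C/G (Tv); 24:C/G (Tv); 25:C/G (Tv).
Of the 9 differences, 1 transition and 8 transversions, so the answer is 1.

1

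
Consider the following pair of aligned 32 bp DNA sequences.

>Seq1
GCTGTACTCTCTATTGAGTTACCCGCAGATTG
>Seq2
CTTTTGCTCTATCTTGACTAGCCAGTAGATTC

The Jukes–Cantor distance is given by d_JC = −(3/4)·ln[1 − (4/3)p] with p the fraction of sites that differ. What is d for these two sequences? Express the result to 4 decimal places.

Mismatches occur at site 1 (G/C), site 2 (C/T), site 4 (G/T), site 6 (A/G), site 11 (C/A), site 13 (A/C), site 18 (G/C), site 20 (T/A), site 21 (A/G), site 24 (C/A), site 26 (C/T), site 32 (G/C).
p = 12/32 = 0.375000.
d = −0.75 · ln(1 − (4/3)·0.375000) = −0.75 · ln(0.500000) = −0.75 · (-0.693147) = 0.5199.

0.5199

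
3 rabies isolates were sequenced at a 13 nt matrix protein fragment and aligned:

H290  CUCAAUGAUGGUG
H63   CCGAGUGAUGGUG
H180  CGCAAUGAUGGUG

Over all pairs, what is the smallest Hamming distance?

Pairwise Hamming distances:
  H290 vs H63: 3
  H290 vs H180: 1
  H63 vs H180: 3
The smallest is 1, between H290 and H180.

1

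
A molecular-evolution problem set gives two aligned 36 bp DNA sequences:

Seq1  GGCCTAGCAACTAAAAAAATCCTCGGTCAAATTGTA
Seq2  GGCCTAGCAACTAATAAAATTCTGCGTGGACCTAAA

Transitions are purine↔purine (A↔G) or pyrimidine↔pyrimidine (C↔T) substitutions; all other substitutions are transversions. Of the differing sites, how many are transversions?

6

Differing sites — 15:A/T (Tv); 21:C/T (Ti); 24:C/G (Tv); 25:G/C (Tv); 28:C/G (Tv); 29:A/G (Ti); 31:A/C (Tv); 32:T/C (Ti); 34:G/A (Ti); 35:T/A (Tv).
Of the 10 differences, 4 transitions and 6 transversions, so the answer is 6.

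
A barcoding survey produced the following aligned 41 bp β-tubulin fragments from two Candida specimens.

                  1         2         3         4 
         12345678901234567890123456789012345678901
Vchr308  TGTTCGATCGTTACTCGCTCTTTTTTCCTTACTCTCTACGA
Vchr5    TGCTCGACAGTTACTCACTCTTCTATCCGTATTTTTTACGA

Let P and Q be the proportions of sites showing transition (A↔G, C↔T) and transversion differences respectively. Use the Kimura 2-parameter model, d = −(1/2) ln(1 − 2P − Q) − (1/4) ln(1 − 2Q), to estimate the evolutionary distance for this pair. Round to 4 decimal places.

0.3073

Differing sites — 3:T/C (Ti); 8:T/C (Ti); 9:C/A (Tv); 17:G/A (Ti); 23:T/C (Ti); 25:T/A (Tv); 29:T/G (Tv); 32:C/T (Ti); 34:C/T (Ti); 36:C/T (Ti).
Of the 10 differences, 7 transitions and 3 transversions over 41 sites: P = 7/41 = 0.170732, Q = 3/41 = 0.073171.
d = −0.5·ln(0.585365) − 0.25·ln(0.853658) = −0.5·(-0.535520) − 0.25·(-0.158225) = 0.3073.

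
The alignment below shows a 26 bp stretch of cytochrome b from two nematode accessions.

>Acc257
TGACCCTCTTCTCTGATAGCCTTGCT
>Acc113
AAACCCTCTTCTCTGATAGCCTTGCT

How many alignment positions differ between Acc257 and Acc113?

2

The sequences differ at positions 1 (T/A), 2 (G/A).
That gives 2 mismatches out of 26 aligned sites, so the Hamming distance is 2.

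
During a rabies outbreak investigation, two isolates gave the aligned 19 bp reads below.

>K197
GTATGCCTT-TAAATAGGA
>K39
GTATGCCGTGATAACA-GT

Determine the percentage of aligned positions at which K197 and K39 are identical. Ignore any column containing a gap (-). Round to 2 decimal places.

Excluding the 2 gap columns leaves 17 comparable sites.
Mismatches occur at site 8 (T↔G), site 11 (T↔A), site 12 (A↔T), site 15 (T↔C), site 19 (A↔T).
12 of the 17 comparable sites match, so the percent identity is 12/17 × 100 = 70.59%.

70.59%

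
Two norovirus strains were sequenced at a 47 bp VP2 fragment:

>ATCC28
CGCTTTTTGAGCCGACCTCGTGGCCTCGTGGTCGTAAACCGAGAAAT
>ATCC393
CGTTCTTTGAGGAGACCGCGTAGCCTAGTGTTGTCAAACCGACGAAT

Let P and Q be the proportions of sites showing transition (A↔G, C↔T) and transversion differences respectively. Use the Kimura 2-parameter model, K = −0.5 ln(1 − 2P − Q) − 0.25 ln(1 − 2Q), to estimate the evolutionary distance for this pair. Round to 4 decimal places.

Differing sites — 3:C/T (Ti); 5:T/C (Ti); 12:C/G (Tv); 13:C/A (Tv); 18:T/G (Tv); 22:G/A (Ti); 27:C/A (Tv); 31:G/T (Tv); 33:C/G (Tv); 34:G/T (Tv); 35:T/C (Ti); 43:G/C (Tv); 44:A/G (Ti).
Of the 13 differences, 5 transitions and 8 transversions over 47 sites: P = 5/47 = 0.106383, Q = 8/47 = 0.170213.
d = −0.5·ln(0.617021) − 0.25·ln(0.659574) = −0.5·(-0.482852) − 0.25·(-0.416161) = 0.3455.

0.3455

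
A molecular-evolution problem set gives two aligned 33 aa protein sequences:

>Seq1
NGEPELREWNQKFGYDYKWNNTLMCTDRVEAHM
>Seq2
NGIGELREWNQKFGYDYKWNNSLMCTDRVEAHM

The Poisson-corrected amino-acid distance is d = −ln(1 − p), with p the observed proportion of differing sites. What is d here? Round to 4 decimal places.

0.0953

Mismatches occur at site 3 (E→I), site 4 (P→G), site 22 (T→S).
p = 3/33 = 0.090909.
d = −ln(1 − 0.090909) = −ln(0.909091) = 0.0953.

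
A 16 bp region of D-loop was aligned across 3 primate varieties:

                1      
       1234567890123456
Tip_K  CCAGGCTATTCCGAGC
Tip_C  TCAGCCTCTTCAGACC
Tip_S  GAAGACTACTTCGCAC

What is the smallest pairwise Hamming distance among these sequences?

5

Pairwise Hamming distances:
  Tip_K vs Tip_C: 5
  Tip_K vs Tip_S: 7
  Tip_C vs Tip_S: 9
The smallest is 5, between Tip_K and Tip_C.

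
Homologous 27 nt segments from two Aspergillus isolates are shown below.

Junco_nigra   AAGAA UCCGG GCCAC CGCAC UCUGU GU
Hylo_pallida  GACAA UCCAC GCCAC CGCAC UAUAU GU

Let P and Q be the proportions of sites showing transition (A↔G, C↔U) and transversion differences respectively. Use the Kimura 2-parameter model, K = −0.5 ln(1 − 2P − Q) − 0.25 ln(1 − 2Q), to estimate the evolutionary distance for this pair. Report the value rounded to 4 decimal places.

The sequences differ at positions 1 (A/G, transition), 3 (G/C, transversion), 9 (G/A, transition), 10 (G/C, transversion), 22 (C/A, transversion), 24 (G/A, transition).
Of the 6 differences, 3 transitions and 3 transversions over 27 sites: P = 3/27 = 0.111111, Q = 3/27 = 0.111111.
d = −0.5·ln(0.666667) − 0.25·ln(0.777778) = −0.5·(-0.405465) − 0.25·(-0.251314) = 0.2656.

0.2656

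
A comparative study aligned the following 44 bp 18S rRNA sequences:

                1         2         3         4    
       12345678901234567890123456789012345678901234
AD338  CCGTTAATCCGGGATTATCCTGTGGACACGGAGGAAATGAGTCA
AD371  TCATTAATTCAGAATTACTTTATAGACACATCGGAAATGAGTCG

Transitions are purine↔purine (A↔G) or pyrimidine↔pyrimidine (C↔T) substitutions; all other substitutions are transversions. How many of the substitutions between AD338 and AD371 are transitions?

Differing sites — 1:C/T (Ti); 3:G/A (Ti); 9:C/T (Ti); 11:G/A (Ti); 13:G/A (Ti); 18:T/C (Ti); 19:C/T (Ti); 20:C/T (Ti); 22:G/A (Ti); 24:G/A (Ti); 30:G/A (Ti); 31:G/T (Tv); 32:A/C (Tv); 44:A/G (Ti).
Of the 14 differences, 12 transitions and 2 transversions, so the answer is 12.

12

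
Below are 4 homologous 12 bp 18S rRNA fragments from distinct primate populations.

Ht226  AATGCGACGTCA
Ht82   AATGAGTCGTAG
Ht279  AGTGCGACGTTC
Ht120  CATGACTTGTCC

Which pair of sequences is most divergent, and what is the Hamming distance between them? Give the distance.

Pairwise Hamming distances:
  Ht226 vs Ht82: 4
  Ht226 vs Ht279: 3
  Ht226 vs Ht120: 6
  Ht82 vs Ht279: 5
  Ht82 vs Ht120: 5
  Ht279 vs Ht120: 7
The largest is 7, between Ht279 and Ht120.

7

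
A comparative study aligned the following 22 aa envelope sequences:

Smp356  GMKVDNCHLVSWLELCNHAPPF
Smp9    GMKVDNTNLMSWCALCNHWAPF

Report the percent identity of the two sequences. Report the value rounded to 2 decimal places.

Mismatches occur at site 7 (C→T), site 8 (H→N), site 10 (V→M), site 13 (L→C), site 14 (E→A), site 19 (A→W), site 20 (P→A).
15 of the 22 sites match, so the percent identity is 15/22 × 100 = 68.18%.

68.18%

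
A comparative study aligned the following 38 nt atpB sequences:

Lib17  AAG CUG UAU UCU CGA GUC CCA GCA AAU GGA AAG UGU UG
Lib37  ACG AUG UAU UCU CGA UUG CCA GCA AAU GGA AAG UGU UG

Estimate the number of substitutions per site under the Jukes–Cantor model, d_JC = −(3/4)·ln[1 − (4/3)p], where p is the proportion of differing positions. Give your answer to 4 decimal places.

The sequences differ at positions 2 (A/C), 4 (C/A), 16 (G/U), 18 (C/G).
p = 4/38 = 0.105263.
d = −0.75 · ln(1 − (4/3)·0.105263) = −0.75 · ln(0.859649) = −0.75 · (-0.151231) = 0.1134.

0.1134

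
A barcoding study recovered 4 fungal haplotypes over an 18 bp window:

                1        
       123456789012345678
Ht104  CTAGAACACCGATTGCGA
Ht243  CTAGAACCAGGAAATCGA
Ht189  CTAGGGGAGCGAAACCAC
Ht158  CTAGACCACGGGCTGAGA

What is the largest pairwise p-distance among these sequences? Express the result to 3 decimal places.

0.667

Pairwise Hamming distances:
  Ht104 vs Ht243: 6
  Ht104 vs Ht189: 9
  Ht104 vs Ht158: 5
  Ht243 vs Ht189: 9
  Ht243 vs Ht158: 8
  Ht189 vs Ht158: 12
The largest is 12 mismatches, between Ht189 and Ht158; p = 12/18 = 0.667.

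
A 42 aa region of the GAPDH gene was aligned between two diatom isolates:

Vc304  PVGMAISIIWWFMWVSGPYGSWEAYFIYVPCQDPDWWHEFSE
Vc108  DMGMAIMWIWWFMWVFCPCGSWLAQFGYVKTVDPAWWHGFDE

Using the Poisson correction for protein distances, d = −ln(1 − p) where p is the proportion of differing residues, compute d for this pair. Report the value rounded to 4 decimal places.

The sequences differ at positions 1 (P/D), 2 (V/M), 7 (S/M), 8 (I/W), 16 (S/F), 17 (G/C), 19 (Y/C), 23 (E/L), 25 (Y/Q), 27 (I/G), 30 (P/K), 31 (C/T), 32 (Q/V), 35 (D/A), 39 (E/G), 41 (S/D).
p = 16/42 = 0.380952.
d = −ln(1 − 0.380952) = −ln(0.619048) = 0.4796.

0.4796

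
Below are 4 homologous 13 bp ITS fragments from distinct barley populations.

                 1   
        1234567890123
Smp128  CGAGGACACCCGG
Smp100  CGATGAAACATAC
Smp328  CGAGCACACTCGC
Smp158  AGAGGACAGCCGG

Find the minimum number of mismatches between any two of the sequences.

Pairwise Hamming distances:
  Smp128 vs Smp100: 6
  Smp128 vs Smp328: 3
  Smp128 vs Smp158: 2
  Smp100 vs Smp328: 6
  Smp100 vs Smp158: 8
  Smp328 vs Smp158: 5
The smallest is 2, between Smp128 and Smp158.

2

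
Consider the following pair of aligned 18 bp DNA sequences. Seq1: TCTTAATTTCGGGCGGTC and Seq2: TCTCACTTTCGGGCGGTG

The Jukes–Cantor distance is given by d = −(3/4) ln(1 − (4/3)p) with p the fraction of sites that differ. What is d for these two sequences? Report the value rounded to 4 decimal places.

0.1885

The sequences differ at positions 4 (T/C), 6 (A/C), 18 (C/G).
p = 3/18 = 0.166667.
d = −0.75 · ln(1 − (4/3)·0.166667) = −0.75 · ln(0.777777) = −0.75 · (-0.251315) = 0.1885.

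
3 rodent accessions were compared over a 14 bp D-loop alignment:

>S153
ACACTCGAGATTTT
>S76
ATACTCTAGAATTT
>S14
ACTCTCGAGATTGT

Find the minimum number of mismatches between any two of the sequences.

Pairwise Hamming distances:
  S153 vs S76: 3
  S153 vs S14: 2
  S76 vs S14: 5
The smallest is 2, between S153 and S14.

2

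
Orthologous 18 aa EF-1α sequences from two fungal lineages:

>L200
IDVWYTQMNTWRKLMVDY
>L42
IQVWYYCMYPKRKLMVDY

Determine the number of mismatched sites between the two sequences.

Differing sites — 2:D/Q; 6:T/Y; 7:Q/C; 9:N/Y; 10:T/P; 11:W/K.
That gives 6 mismatches out of 18 aligned sites, so the Hamming distance is 6.

6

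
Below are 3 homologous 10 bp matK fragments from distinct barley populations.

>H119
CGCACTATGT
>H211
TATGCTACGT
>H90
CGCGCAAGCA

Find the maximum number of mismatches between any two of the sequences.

Pairwise Hamming distances:
  H119 vs H211: 5
  H119 vs H90: 5
  H211 vs H90: 7
The largest is 7, between H211 and H90.

7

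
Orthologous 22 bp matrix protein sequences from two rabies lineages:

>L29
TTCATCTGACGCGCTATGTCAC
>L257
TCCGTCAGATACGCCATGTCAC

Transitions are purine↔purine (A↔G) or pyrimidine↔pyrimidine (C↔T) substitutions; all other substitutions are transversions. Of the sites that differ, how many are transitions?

5

The sequences differ at positions 2 (T/C, transition), 4 (A/G, transition), 7 (T/A, transversion), 10 (C/T, transition), 11 (G/A, transition), 15 (T/C, transition).
Of the 6 differences, 5 transitions and 1 transversion, so the answer is 5.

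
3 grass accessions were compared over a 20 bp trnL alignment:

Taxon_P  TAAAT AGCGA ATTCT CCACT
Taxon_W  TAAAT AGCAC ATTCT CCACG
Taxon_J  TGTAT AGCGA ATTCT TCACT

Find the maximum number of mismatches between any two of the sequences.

6

Pairwise Hamming distances:
  Taxon_P vs Taxon_W: 3
  Taxon_P vs Taxon_J: 3
  Taxon_W vs Taxon_J: 6
The largest is 6, between Taxon_W and Taxon_J.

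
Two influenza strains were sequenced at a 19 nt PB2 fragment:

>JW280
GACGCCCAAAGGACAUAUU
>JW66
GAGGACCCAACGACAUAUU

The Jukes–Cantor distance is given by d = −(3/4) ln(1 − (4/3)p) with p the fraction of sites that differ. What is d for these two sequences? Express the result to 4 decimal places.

Differing sites — 3:C/G; 5:C/A; 8:A/C; 11:G/C.
p = 4/19 = 0.210526.
d = −0.75 · ln(1 − (4/3)·0.210526) = −0.75 · ln(0.719299) = −0.75 · (-0.329478) = 0.2471.

0.2471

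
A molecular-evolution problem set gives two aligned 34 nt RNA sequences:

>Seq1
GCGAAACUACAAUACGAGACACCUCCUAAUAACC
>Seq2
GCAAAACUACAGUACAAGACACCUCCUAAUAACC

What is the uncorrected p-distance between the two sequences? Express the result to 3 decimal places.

Differing sites — 3:G/A; 12:A/G; 16:G/A.
There are 3 differences over 34 sites, so p = 3/34 = 0.088.

0.088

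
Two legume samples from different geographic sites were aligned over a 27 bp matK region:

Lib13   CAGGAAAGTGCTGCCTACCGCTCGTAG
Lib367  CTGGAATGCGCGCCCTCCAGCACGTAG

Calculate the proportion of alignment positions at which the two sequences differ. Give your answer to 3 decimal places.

0.296

The sequences differ at positions 2 (A/T), 7 (A/T), 9 (T/C), 12 (T/G), 13 (G/C), 17 (A/C), 19 (C/A), 22 (T/A).
There are 8 differences over 27 sites, so p = 8/27 = 0.296.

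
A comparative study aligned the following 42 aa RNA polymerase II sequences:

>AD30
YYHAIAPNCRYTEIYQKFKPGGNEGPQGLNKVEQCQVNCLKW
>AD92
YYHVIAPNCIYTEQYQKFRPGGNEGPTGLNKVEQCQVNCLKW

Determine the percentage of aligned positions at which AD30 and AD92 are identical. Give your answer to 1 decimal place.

Mismatches occur at site 4 (A↔V), site 10 (R↔I), site 14 (I↔Q), site 19 (K↔R), site 27 (Q↔T).
37 of the 42 sites match, so the percent identity is 37/42 × 100 = 88.1%.

88.1%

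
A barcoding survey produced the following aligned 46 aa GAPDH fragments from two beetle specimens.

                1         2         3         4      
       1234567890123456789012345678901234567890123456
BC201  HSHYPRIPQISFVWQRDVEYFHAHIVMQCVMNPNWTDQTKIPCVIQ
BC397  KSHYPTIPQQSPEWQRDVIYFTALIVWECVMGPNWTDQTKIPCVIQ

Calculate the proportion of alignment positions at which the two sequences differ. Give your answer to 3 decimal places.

0.239

Differing sites — 1:H/K; 6:R/T; 10:I/Q; 12:F/P; 13:V/E; 19:E/I; 22:H/T; 24:H/L; 27:M/W; 28:Q/E; 32:N/G.
There are 11 differences over 46 sites, so p = 11/46 = 0.239.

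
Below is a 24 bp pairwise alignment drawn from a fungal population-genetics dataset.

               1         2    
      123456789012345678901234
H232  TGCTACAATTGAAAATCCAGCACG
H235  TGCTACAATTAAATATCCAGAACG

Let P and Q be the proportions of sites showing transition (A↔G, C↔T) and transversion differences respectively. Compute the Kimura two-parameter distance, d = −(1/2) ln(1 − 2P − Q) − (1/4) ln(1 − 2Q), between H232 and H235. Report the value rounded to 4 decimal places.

0.1367

Mismatches occur at site 11 (G/A, transition), site 14 (A/T, transversion), site 21 (C/A, transversion).
Of the 3 differences, 1 transition and 2 transversions over 24 sites: P = 1/24 = 0.041667, Q = 2/24 = 0.083333.
d = −0.5·ln(0.833333) − 0.25·ln(0.833334) = −0.5·(-0.182322) − 0.25·(-0.182321) = 0.1367.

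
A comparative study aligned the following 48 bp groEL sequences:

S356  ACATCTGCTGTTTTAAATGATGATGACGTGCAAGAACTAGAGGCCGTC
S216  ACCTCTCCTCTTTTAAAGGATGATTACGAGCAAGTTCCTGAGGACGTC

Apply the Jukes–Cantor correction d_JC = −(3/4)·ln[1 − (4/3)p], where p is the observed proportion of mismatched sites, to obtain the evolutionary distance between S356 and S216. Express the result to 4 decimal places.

0.2735

The sequences differ at positions 3 (A/C), 7 (G/C), 10 (G/C), 18 (T/G), 25 (G/T), 29 (T/A), 35 (A/T), 36 (A/T), 38 (T/C), 39 (A/T), 44 (C/A).
p = 11/48 = 0.229167.
d = −0.75 · ln(1 − (4/3)·0.229167) = −0.75 · ln(0.694444) = −0.75 · (-0.364644) = 0.2735.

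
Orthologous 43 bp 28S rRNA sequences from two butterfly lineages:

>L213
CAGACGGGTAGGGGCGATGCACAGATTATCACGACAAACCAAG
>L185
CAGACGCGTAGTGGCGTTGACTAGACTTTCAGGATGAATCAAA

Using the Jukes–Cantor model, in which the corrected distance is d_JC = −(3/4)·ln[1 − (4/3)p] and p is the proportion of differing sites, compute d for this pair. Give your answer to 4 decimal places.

The sequences differ at positions 7 (G/C), 12 (G/T), 17 (A/T), 20 (C/A), 21 (A/C), 22 (C/T), 26 (T/C), 28 (A/T), 32 (C/G), 35 (C/T), 36 (A/G), 39 (C/T), 43 (G/A).
p = 13/43 = 0.302326.
d = −0.75 · ln(1 − (4/3)·0.302326) = −0.75 · ln(0.596899) = −0.75 · (-0.516007) = 0.3870.

0.3870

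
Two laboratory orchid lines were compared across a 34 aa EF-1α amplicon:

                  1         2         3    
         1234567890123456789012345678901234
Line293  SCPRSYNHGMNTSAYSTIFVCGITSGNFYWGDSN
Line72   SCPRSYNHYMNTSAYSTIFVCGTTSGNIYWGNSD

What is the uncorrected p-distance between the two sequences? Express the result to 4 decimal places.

Differing sites — 9:G/Y; 23:I/T; 28:F/I; 32:D/N; 34:N/D.
There are 5 differences over 34 sites, so p = 5/34 = 0.1471.

0.1471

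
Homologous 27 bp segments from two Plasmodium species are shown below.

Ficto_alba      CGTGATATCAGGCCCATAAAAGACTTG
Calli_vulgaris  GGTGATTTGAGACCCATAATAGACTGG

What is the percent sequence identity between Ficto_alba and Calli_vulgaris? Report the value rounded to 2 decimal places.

77.78%

Differing sites — 1:C/G; 7:A/T; 9:C/G; 12:G/A; 20:A/T; 26:T/G.
21 of the 27 sites match, so the percent identity is 21/27 × 100 = 77.78%.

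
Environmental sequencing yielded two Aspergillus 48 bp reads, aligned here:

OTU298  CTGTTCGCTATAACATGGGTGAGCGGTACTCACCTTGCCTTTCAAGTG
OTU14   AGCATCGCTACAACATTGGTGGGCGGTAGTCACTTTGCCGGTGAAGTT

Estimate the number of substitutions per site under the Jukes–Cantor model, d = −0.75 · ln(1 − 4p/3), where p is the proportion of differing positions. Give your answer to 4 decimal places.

0.3360

Differing sites — 1:C/A; 2:T/G; 3:G/C; 4:T/A; 11:T/C; 17:G/T; 22:A/G; 29:C/G; 34:C/T; 40:T/G; 41:T/G; 43:C/G; 48:G/T.
p = 13/48 = 0.270833.
d = −0.75 · ln(1 − (4/3)·0.270833) = −0.75 · ln(0.638889) = −0.75 · (-0.448025) = 0.3360.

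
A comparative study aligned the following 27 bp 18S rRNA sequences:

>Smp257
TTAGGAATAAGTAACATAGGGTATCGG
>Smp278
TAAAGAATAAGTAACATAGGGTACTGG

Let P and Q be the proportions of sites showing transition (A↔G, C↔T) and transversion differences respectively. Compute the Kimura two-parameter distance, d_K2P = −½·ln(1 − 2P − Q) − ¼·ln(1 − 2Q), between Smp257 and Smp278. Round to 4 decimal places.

0.1693

Differing sites — 2:T/A (Tv); 4:G/A (Ti); 24:T/C (Ti); 25:C/T (Ti).
Of the 4 differences, 3 transitions and 1 transversion over 27 sites: P = 3/27 = 0.111111, Q = 1/27 = 0.037037.
d = −0.5·ln(0.740741) − 0.25·ln(0.925926) = −0.5·(-0.300104) − 0.25·(-0.076961) = 0.1693.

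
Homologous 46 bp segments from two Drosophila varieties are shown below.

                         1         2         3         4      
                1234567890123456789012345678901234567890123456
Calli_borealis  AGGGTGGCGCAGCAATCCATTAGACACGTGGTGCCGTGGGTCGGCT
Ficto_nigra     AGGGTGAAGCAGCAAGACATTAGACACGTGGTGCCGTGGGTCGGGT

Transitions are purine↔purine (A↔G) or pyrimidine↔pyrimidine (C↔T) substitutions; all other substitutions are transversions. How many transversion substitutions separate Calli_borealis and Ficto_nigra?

4

Differing sites — 7:G/A (Ti); 8:C/A (Tv); 16:T/G (Tv); 17:C/A (Tv); 45:C/G (Tv).
Of the 5 differences, 1 transition and 4 transversions, so the answer is 4.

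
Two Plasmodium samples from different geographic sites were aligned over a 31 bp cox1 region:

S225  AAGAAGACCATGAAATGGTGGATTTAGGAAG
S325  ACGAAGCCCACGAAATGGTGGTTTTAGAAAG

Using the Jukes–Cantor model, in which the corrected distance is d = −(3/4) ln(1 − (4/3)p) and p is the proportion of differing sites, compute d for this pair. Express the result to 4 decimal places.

0.1816

The sequences differ at positions 2 (A/C), 7 (A/C), 11 (T/C), 22 (A/T), 28 (G/A).
p = 5/31 = 0.161290.
d = −0.75 · ln(1 − (4/3)·0.161290) = −0.75 · ln(0.784947) = −0.75 · (-0.242139) = 0.1816.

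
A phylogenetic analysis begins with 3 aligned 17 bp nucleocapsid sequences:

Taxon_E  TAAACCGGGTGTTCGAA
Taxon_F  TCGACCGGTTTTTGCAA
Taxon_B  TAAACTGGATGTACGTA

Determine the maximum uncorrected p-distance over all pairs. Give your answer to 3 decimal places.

0.529

Pairwise Hamming distances:
  Taxon_E vs Taxon_F: 6
  Taxon_E vs Taxon_B: 4
  Taxon_F vs Taxon_B: 9
The largest is 9 mismatches, between Taxon_F and Taxon_B; p = 9/17 = 0.529.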